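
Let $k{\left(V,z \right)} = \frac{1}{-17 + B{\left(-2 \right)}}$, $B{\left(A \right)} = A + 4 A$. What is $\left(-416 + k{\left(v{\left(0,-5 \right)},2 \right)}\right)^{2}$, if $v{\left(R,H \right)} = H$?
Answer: $\frac{126180289}{729} \approx 1.7309 \cdot 10^{5}$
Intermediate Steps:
$B{\left(A \right)} = 5 A$
$k{\left(V,z \right)} = - \frac{1}{27}$ ($k{\left(V,z \right)} = \frac{1}{-17 + 5 \left(-2\right)} = \frac{1}{-17 - 10} = \frac{1}{-27} = - \frac{1}{27}$)
$\left(-416 + k{\left(v{\left(0,-5 \right)},2 \right)}\right)^{2} = \left(-416 - \frac{1}{27}\right)^{2} = \left(- \frac{11233}{27}\right)^{2} = \frac{126180289}{729}$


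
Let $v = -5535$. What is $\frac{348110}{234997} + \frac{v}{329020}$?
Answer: $\frac{3235269823}{2209106084} \approx 1.4645$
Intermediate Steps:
$\frac{348110}{234997} + \frac{v}{329020} = \frac{348110}{234997} - \frac{5535}{329020} = 348110 \cdot \frac{1}{234997} - \frac{1107}{65804} = \frac{49730}{33571} - \frac{1107}{65804} = \frac{3235269823}{2209106084}$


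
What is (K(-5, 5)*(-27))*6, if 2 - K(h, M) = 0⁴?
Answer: -324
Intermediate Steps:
K(h, M) = 2 (K(h, M) = 2 - 1*0⁴ = 2 - 1*0 = 2 + 0 = 2)
(K(-5, 5)*(-27))*6 = (2*(-27))*6 = -54*6 = -324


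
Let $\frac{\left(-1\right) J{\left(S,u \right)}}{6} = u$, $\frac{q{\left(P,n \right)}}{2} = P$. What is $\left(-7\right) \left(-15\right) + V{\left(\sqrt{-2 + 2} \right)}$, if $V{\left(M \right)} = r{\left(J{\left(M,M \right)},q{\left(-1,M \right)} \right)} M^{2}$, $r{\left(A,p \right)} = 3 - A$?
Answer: $105$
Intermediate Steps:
$q{\left(P,n \right)} = 2 P$
$J{\left(S,u \right)} = - 6 u$
$V{\left(M \right)} = M^{2} \left(3 + 6 M\right)$ ($V{\left(M \right)} = \left(3 - - 6 M\right) M^{2} = \left(3 + 6 M\right) M^{2} = M^{2} \left(3 + 6 M\right)$)
$\left(-7\right) \left(-15\right) + V{\left(\sqrt{-2 + 2} \right)} = \left(-7\right) \left(-15\right) + \left(\sqrt{-2 + 2}\right)^{2} \left(3 + 6 \sqrt{-2 + 2}\right) = 105 + \left(\sqrt{0}\right)^{2} \left(3 + 6 \sqrt{0}\right) = 105 + 0^{2} \left(3 + 6 \cdot 0\right) = 105 + 0 \left(3 + 0\right) = 105 + 0 \cdot 3 = 105 + 0 = 105$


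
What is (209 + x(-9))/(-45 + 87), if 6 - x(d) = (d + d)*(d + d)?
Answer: -109/42 ≈ -2.5952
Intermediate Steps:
x(d) = 6 - 4*d² (x(d) = 6 - (d + d)*(d + d) = 6 - 2*d*2*d = 6 - 4*d²)
(209 + x(-9))/(-45 + 87) = (209 + (6 - 4*(-9)²))/(-45 + 87) = (209 + (6 - 4*81))/42 = (209 + (6 - 324))*(1/42) = (209 - 318)*(1/42) = -109*1/42 = -109/42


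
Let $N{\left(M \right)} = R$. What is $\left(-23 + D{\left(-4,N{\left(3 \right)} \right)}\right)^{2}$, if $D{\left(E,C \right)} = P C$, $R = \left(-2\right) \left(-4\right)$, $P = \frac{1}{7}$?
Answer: $\frac{23409}{49} \approx 477.73$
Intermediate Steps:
$P = \frac{1}{7} \approx 0.14286$
$R = 8$
$N{\left(M \right)} = 8$
$D{\left(E,C \right)} = \frac{C}{7}$
$\left(-23 + D{\left(-4,N{\left(3 \right)} \right)}\right)^{2} = \left(-23 + \frac{1}{7} \cdot 8\right)^{2} = \left(-23 + \frac{8}{7}\right)^{2} = \left(- \frac{153}{7}\right)^{2} = \frac{23409}{49}$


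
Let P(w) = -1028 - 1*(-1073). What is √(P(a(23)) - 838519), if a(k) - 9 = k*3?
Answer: I*√838474 ≈ 915.68*I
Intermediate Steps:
a(k) = 9 + 3*k (a(k) = 9 + k*3 = 9 + 3*k)
P(w) = 45 (P(w) = -1028 + 1073 = 45)
√(P(a(23)) - 838519) = √(45 - 838519) = √(-838474) = I*√838474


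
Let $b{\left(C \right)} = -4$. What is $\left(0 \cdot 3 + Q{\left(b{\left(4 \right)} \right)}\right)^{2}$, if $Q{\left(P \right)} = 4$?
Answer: $16$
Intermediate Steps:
$\left(0 \cdot 3 + Q{\left(b{\left(4 \right)} \right)}\right)^{2} = \left(0 \cdot 3 + 4\right)^{2} = \left(0 + 4\right)^{2} = 4^{2} = 16$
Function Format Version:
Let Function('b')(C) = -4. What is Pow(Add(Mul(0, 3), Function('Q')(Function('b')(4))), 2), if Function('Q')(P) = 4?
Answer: 16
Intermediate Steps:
Pow(Add(Mul(0, 3), Function('Q')(Function('b')(4))), 2) = Pow(Add(Mul(0, 3), 4), 2) = Pow(Add(0, 4), 2) = Pow(4, 2) = 16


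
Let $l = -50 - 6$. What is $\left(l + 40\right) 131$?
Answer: $-2096$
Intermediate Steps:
$l = -56$ ($l = -50 - 6 = -56$)
$\left(l + 40\right) 131 = \left(-56 + 40\right) 131 = \left(-16\right) 131 = -2096$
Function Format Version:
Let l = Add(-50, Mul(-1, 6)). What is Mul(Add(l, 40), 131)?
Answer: -2096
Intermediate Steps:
l = -56 (l = Add(-50, -6) = -56)
Mul(Add(l, 40), 131) = Mul(Add(-56, 40), 131) = Mul(-16, 131) = -2096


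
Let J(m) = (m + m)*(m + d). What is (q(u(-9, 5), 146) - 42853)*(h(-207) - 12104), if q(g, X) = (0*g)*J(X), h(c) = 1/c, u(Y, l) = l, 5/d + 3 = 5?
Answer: 107369434237/207 ≈ 5.1869e+8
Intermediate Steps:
d = 5/2 (d = 5/(-3 + 5) = 5/2 ≈ 2.5000)
J(m) = 2*m*(5/2 + m) (J(m) = (m + m)*(m + 5/2) = (2*m)*(5/2 + m) = 2*m*(5/2 + m))
q(g, X) = 0 (q(g, X) = (0*g)*(X*(5 + 2*X)) = 0*(X*(5 + 2*X)) = 0)
(q(u(-9, 5), 146) - 42853)*(h(-207) - 12104) = (0 - 42853)*(1/(-207) - 12104) = -42853*(-1/207 - 12104) = -42853*(-2505529/207) = 107369434237/207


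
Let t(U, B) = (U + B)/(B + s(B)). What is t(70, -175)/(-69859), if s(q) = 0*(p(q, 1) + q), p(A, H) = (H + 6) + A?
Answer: -3/349295 ≈ -8.5887e-6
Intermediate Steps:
p(A, H) = 6 + A + H (p(A, H) = (6 + H) + A = 6 + A + H)
s(q) = 0 (s(q) = 0*((6 + q + 1) + q) = 0*((7 + q) + q) = 0*(7 + 2*q) = 0)
t(U, B) = (B + U)/B (t(U, B) = (U + B)/(B + 0) = (B + U)/B)
t(70, -175)/(-69859) = ((-175 + 70)/(-175))/(-69859) = -1/175*(-105)*(-1/69859) = (3/5)*(-1/69859) = -3/349295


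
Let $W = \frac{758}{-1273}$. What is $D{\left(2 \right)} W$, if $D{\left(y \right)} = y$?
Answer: $- \frac{1516}{1273} \approx -1.1909$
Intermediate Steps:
$W = - \frac{758}{1273}$ ($W = 758 \left(- \frac{1}{1273}\right) = - \frac{758}{1273} \approx -0.59544$)
$D{\left(2 \right)} W = 2 \left(- \frac{758}{1273}\right) = - \frac{1516}{1273}$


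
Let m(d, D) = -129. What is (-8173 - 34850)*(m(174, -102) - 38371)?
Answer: 1656385500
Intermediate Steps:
(-8173 - 34850)*(m(174, -102) - 38371) = (-8173 - 34850)*(-129 - 38371) = -43023*(-38500) = 1656385500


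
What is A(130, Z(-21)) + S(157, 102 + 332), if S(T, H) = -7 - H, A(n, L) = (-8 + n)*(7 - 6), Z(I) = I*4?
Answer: -319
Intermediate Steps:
Z(I) = 4*I
A(n, L) = -8 + n (A(n, L) = (-8 + n)*1 = -8 + n)
A(130, Z(-21)) + S(157, 102 + 332) = (-8 + 130) + (-7 - (102 + 332)) = 122 + (-7 - 1*434) = 122 + (-7 - 434) = 122 - 441 = -319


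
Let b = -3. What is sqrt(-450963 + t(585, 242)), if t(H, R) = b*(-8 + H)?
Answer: 19*I*sqrt(1254) ≈ 672.83*I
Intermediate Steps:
t(H, R) = 24 - 3*H (t(H, R) = -3*(-8 + H) = 24 - 3*H)
sqrt(-450963 + t(585, 242)) = sqrt(-450963 + (24 - 3*585)) = sqrt(-450963 + (24 - 1755)) = sqrt(-450963 - 1731) = sqrt(-452694) = 19*I*sqrt(1254)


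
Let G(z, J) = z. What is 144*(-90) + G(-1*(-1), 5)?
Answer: -12959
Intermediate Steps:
144*(-90) + G(-1*(-1), 5) = 144*(-90) - 1*(-1) = -12960 + 1 = -12959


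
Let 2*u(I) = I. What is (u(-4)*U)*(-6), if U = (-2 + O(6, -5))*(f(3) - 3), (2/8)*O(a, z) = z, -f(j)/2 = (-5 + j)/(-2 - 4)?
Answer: 968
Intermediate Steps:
f(j) = -5/3 + j/3 (f(j) = -2*(-5 + j)/(-2 - 4) = -2*(-5 + j)/(-6) = -2*(-5 + j)*(-1)/6 = -2*(⅚ - j/6) = -5/3 + j/3)
u(I) = I/2
O(a, z) = 4*z
U = 242/3 (U = (-2 + 4*(-5))*((-5/3 + (⅓)*3) - 3) = (-2 - 20)*((-5/3 + 1) - 3) = -22*(-⅔ - 3) = -22*(-11/3) = 242/3 ≈ 80.667)
(u(-4)*U)*(-6) = (((½)*(-4))*(242/3))*(-6) = -2*242/3*(-6) = -484/3*(-6) = 968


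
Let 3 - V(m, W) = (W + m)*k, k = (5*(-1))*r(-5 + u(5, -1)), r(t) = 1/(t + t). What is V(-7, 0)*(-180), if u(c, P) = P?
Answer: -1065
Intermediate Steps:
r(t) = 1/(2*t)
k = 5/12 (k = (5*(-1))*(1/(2*(-5 - 1))) = -5/(2*(-6)) = -5*(-1)/(2*6) = -5*(-1/12) = 5/12 ≈ 0.41667)
V(m, W) = 3 - 5*W/12 - 5*m/12 (V(m, W) = 3 - (W + m)*5/12 = 3 - (5*W/12 + 5*m/12) = 3 + (-5*W/12 - 5*m/12) = 3 - 5*W/12 - 5*m/12)
V(-7, 0)*(-180) = (3 - 5/12*0 - 5/12*(-7))*(-180) = (3 + 0 + 35/12)*(-180) = (71/12)*(-180) = -1065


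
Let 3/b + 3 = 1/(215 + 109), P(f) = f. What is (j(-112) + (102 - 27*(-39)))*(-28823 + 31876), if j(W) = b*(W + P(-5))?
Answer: 3771154137/971 ≈ 3.8838e+6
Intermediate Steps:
b = -972/971 (b = 3/(-3 + 1/(215 + 109)) = 3/(-3 + 1/324) = 3/(-971/324) = 3*(-324/971) = -972/971 ≈ -1.0010)
j(W) = 4860/971 - 972*W/971 (j(W) = -972*(W - 5)/971 = -972*(-5 + W)/971 = 4860/971 - 972*W/971)
(j(-112) + (102 - 27*(-39)))*(-28823 + 31876) = ((4860/971 - 972/971*(-112)) + (102 - 27*(-39)))*(-28823 + 31876) = ((4860/971 + 108864/971) + (102 + 1053))*3053 = (113724/971 + 1155)*3053 = (1235229/971)*3053 = 3771154137/971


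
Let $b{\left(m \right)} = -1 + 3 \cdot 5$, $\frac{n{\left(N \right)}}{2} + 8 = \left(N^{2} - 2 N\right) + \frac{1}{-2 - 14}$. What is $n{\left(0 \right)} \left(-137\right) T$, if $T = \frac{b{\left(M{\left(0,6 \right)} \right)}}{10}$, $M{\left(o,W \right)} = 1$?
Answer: $\frac{123711}{40} \approx 3092.8$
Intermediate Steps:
$n{\left(N \right)} = - \frac{129}{8} - 4 N + 2 N^{2}$ ($n{\left(N \right)} = -16 + 2 \left(\left(N^{2} - 2 N\right) + \frac{1}{-2 - 14}\right) = -16 + 2 \left(\left(N^{2} - 2 N\right) + \frac{1}{-16}\right) = -16 + 2 \left(\left(N^{2} - 2 N\right) - \frac{1}{16}\right) = -16 + 2 \left(- \frac{1}{16} + N^{2} - 2 N\right) = -16 - \left(\frac{1}{8} - 2 N^{2} + 4 N\right) = - \frac{129}{8} - 4 N + 2 N^{2}$)
$b{\left(m \right)} = 14$ ($b{\left(m \right)} = -1 + 15 = 14$)
$T = \frac{7}{5}$ ($T = \frac{14}{10} = 14 \cdot \frac{1}{10} = \frac{7}{5} \approx 1.4$)
$n{\left(0 \right)} \left(-137\right) T = \left(- \frac{129}{8} - 0 + 2 \cdot 0^{2}\right) \left(-137\right) \frac{7}{5} = \left(- \frac{129}{8} + 0 + 2 \cdot 0\right) \left(-137\right) \frac{7}{5} = \left(- \frac{129}{8} + 0 + 0\right) \left(-137\right) \frac{7}{5} = \left(- \frac{129}{8}\right) \left(-137\right) \frac{7}{5} = \frac{17673}{8} \cdot \frac{7}{5} = \frac{123711}{40}$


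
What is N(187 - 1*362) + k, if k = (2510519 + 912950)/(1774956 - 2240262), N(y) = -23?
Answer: -14125507/465306 ≈ -30.357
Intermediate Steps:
k = -3423469/465306 (k = 3423469/(-465306) = 3423469*(-1/465306) = -3423469/465306 ≈ -7.3575)
N(187 - 1*362) + k = -23 - 3423469/465306 = -14125507/465306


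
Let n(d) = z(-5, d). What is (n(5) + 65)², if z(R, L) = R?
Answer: 3600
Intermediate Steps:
n(d) = -5
(n(5) + 65)² = (-5 + 65)² = 60² = 3600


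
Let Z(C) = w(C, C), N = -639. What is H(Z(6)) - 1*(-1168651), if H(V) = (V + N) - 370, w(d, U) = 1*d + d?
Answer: 1167654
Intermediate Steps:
w(d, U) = 2*d (w(d, U) = d + d = 2*d)
Z(C) = 2*C
H(V) = -1009 + V (H(V) = (V - 639) - 370 = (-639 + V) - 370 = -1009 + V)
H(Z(6)) - 1*(-1168651) = (-1009 + 2*6) - 1*(-1168651) = (-1009 + 12) + 1168651 = -997 + 1168651 = 1167654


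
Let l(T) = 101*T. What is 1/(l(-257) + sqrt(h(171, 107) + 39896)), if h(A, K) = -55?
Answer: -25957/673726008 - sqrt(39841)/673726008 ≈ -3.8824e-5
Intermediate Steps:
1/(l(-257) + sqrt(h(171, 107) + 39896)) = 1/(101*(-257) + sqrt(-55 + 39896)) = 1/(-25957 + sqrt(39841))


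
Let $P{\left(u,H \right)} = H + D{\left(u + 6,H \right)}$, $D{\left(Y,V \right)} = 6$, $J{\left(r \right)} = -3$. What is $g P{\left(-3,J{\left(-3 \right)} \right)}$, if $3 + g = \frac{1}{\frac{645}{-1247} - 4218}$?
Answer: $- \frac{367040}{40779} \approx -9.0007$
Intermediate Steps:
$P{\left(u,H \right)} = 6 + H$ ($P{\left(u,H \right)} = H + 6 = 6 + H$)
$g = - \frac{367040}{122337}$ ($g = -3 + \frac{1}{\frac{645}{-1247} - 4218} = -3 + \frac{1}{645 \left(- \frac{1}{1247}\right) - 4218} = -3 + \frac{1}{- \frac{15}{29} - 4218} = -3 + \frac{1}{- \frac{122337}{29}} = -3 - \frac{29}{122337} = - \frac{367040}{122337} \approx -3.0002$)
$g P{\left(-3,J{\left(-3 \right)} \right)} = - \frac{367040 \left(6 - 3\right)}{122337} = \left(- \frac{367040}{122337}\right) 3 = - \frac{367040}{40779}$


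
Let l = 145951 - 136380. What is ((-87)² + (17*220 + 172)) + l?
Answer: 21052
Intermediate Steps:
l = 9571
((-87)² + (17*220 + 172)) + l = ((-87)² + (17*220 + 172)) + 9571 = (7569 + (3740 + 172)) + 9571 = (7569 + 3912) + 9571 = 11481 + 9571 = 21052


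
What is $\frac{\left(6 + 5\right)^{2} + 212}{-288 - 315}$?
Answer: $- \frac{37}{67} \approx -0.55224$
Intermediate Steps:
$\frac{\left(6 + 5\right)^{2} + 212}{-288 - 315} = \frac{11^{2} + 212}{-603} = \left(121 + 212\right) \left(- \frac{1}{603}\right) = 333 \left(- \frac{1}{603}\right) = - \frac{37}{67}$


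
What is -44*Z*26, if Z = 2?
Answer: -2288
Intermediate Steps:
-44*Z*26 = -44*2*26 = -88*26 = -2288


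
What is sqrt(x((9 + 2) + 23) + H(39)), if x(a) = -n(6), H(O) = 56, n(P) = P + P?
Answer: 2*sqrt(11) ≈ 6.6332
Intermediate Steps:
n(P) = 2*P
x(a) = -12 (x(a) = -2*6 = -1*12 = -12)
sqrt(x((9 + 2) + 23) + H(39)) = sqrt(-12 + 56) = sqrt(44) = 2*sqrt(11)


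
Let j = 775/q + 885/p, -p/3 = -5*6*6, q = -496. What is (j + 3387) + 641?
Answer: 580043/144 ≈ 4028.1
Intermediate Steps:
p = 540 (p = -3*(-5*6)*6 = -(-90)*6 = -3*(-180) = 540)
j = 11/144 (j = 775/(-496) + 885/540 = 775*(-1/496) + 885*(1/540) = -25/16 + 59/36 = 11/144 ≈ 0.076389)
(j + 3387) + 641 = (11/144 + 3387) + 641 = 487739/144 + 641 = 580043/144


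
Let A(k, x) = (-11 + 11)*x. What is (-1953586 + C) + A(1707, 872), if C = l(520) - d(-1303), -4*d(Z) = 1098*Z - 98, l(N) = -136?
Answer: -2311420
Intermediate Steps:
A(k, x) = 0 (A(k, x) = 0*x = 0)
d(Z) = 49/2 - 549*Z/2 (d(Z) = -(1098*Z - 98)/4 = -(-98 + 1098*Z)/4 = 49/2 - 549*Z/2)
C = -357834 (C = -136 - (49/2 - 549/2*(-1303)) = -136 - (49/2 + 715347/2) = -136 - 1*357698 = -136 - 357698 = -357834)
(-1953586 + C) + A(1707, 872) = (-1953586 - 357834) + 0 = -2311420 + 0 = -2311420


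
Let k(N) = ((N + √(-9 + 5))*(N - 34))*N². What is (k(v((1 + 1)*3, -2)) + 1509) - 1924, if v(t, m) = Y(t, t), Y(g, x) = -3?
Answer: 584 - 666*I ≈ 584.0 - 666.0*I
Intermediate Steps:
v(t, m) = -3
k(N) = N²*(-34 + N)*(N + 2*I) (k(N) = ((N + √(-4))*(-34 + N))*N² = ((N + 2*I)*(-34 + N))*N² = ((-34 + N)*(N + 2*I))*N² = N²*(-34 + N)*(N + 2*I))
(k(v((1 + 1)*3, -2)) + 1509) - 1924 = ((-3)²*((-3)² - 68*I - 2*(-3)*(17 - I)) + 1509) - 1924 = (9*(9 - 68*I + (102 - 6*I)) + 1509) - 1924 = (9*(111 - 74*I) + 1509) - 1924 = ((999 - 666*I) + 1509) - 1924 = (2508 - 666*I) - 1924 = 584 - 666*I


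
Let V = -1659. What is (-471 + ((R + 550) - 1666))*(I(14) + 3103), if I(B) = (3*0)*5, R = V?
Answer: -10072338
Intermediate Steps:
R = -1659
I(B) = 0 (I(B) = 0*5 = 0)
(-471 + ((R + 550) - 1666))*(I(14) + 3103) = (-471 + ((-1659 + 550) - 1666))*(0 + 3103) = (-471 + (-1109 - 1666))*3103 = (-471 - 2775)*3103 = -3246*3103 = -10072338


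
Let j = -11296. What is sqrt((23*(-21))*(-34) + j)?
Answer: sqrt(5126) ≈ 71.596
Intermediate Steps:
sqrt((23*(-21))*(-34) + j) = sqrt((23*(-21))*(-34) - 11296) = sqrt(-483*(-34) - 11296) = sqrt(16422 - 11296) = sqrt(5126)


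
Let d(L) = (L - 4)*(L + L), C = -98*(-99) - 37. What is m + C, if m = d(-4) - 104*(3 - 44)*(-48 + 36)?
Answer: -41439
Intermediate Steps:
C = 9665 (C = 9702 - 37 = 9665)
d(L) = 2*L*(-4 + L) (d(L) = (-4 + L)*(2*L) = 2*L*(-4 + L))
m = -51104 (m = 2*(-4)*(-4 - 4) - 104*(3 - 44)*(-48 + 36) = 2*(-4)*(-8) - (-4264)*(-12) = 64 - 104*492 = 64 - 51168 = -51104)
m + C = -51104 + 9665 = -41439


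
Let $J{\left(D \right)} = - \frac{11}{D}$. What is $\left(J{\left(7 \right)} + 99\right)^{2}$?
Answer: $\frac{465124}{49} \approx 9492.3$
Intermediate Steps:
$\left(J{\left(7 \right)} + 99\right)^{2} = \left(- \frac{11}{7} + 99\right)^{2} = \left(\frac{682}{7}\right)^{2} = \frac{465124}{49}$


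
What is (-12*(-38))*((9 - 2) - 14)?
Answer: -3192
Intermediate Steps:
(-12*(-38))*((9 - 2) - 14) = 456*(7 - 14) = 456*(-7) = -3192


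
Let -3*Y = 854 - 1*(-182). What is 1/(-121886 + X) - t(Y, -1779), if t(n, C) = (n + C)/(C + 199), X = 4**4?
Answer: -77515273/57652620 ≈ -1.3445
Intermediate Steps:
X = 256
Y = -1036/3 (Y = -(854 - 1*(-182))/3 = -(854 + 182)/3 = -1/3*1036 = -1036/3 ≈ -345.33)
t(n, C) = (C + n)/(199 + C)
1/(-121886 + X) - t(Y, -1779) = 1/(-121886 + 256) - (-1779 - 1036/3)/(199 - 1779) = 1/(-121630) - (-6373)/((-1580)*3) = -1/121630 - (-1)*(-6373)/(1580*3) = -1/121630 - 1*6373/4740 = -1/121630 - 6373/4740 = -77515273/57652620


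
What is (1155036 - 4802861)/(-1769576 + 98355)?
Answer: 3647825/1671221 ≈ 2.1827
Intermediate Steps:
(1155036 - 4802861)/(-1769576 + 98355) = -3647825/(-1671221) = -3647825*(-1/1671221) = 3647825/1671221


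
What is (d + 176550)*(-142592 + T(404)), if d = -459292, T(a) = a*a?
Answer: -5831271008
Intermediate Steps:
T(a) = a²
(d + 176550)*(-142592 + T(404)) = (-459292 + 176550)*(-142592 + 404²) = -282742*(-142592 + 163216) = -282742*20624 = -5831271008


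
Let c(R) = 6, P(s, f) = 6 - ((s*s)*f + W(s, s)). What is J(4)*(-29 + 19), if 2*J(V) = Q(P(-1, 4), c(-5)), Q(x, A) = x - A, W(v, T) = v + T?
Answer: 10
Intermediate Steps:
W(v, T) = T + v
P(s, f) = 6 - 2*s - f*s**2 (P(s, f) = 6 - ((s*s)*f + (s + s)) = 6 - (s**2*f + 2*s) = 6 - (f*s**2 + 2*s) = 6 - (2*s + f*s**2) = 6 + (-2*s - f*s**2) = 6 - 2*s - f*s**2)
J(V) = -1 (J(V) = ((6 - 2*(-1) - 1*4*(-1)**2) - 1*6)/2 = ((6 + 2 - 1*4*1) - 6)/2 = ((6 + 2 - 4) - 6)/2 = (4 - 6)/2 = (1/2)*(-2) = -1)
J(4)*(-29 + 19) = -(-29 + 19) = -1*(-10) = 10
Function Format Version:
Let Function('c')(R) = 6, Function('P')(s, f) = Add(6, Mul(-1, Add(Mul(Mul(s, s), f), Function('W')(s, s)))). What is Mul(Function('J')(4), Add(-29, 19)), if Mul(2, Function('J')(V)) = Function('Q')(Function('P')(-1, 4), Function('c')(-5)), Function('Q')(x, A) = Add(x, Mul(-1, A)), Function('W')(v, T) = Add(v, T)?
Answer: 10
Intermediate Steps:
Function('W')(v, T) = Add(T, v)
Function('P')(s, f) = Add(6, Mul(-2, s), Mul(-1, f, Pow(s, 2))) (Function('P')(s, f) = Add(6, Mul(-1, Add(Mul(Mul(s, s), f), Add(s, s)))) = Add(6, Mul(-1, Add(Mul(Pow(s, 2), f), Mul(2, s)))) = Add(6, Mul(-1, Add(Mul(f, Pow(s, 2)), Mul(2, s)))) = Add(6, Mul(-1, Add(Mul(2, s), Mul(f, Pow(s, 2))))) = Add(6, Add(Mul(-2, s), Mul(-1, f, Pow(s, 2)))) = Add(6, Mul(-2, s), Mul(-1, f, Pow(s, 2))))
Function('J')(V) = -1 (Function('J')(V) = Mul(Rational(1, 2), Add(Add(6, Mul(-2, -1), Mul(-1, 4, Pow(-1, 2))), Mul(-1, 6))) = Mul(Rational(1, 2), Add(Add(6, 2, Mul(-1, 4, 1)), -6)) = Mul(Rational(1, 2), Add(Add(6, 2, -4), -6)) = Mul(Rational(1, 2), Add(4, -6)) = Mul(Rational(1, 2), -2) = -1)
Mul(Function('J')(4), Add(-29, 19)) = Mul(-1, Add(-29, 19)) = Mul(-1, -10) = 10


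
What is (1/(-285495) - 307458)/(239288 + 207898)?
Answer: -87777721711/127669367070 ≈ -0.68754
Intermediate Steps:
(1/(-285495) - 307458)/(239288 + 207898) = (-1/285495 - 307458)/447186 = -87777721711/285495*1/447186 = -87777721711/127669367070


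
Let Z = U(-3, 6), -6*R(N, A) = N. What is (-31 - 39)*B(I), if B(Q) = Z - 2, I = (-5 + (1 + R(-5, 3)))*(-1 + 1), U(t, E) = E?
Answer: -280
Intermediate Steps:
R(N, A) = -N/6
Z = 6
I = 0 (I = (-5 + (1 - 1/6*(-5)))*(-1 + 1) = (-5 + (1 + 5/6))*0 = (-5 + 11/6)*0 = -19/6*0 = 0)
B(Q) = 4 (B(Q) = 6 - 2 = 4)
(-31 - 39)*B(I) = (-31 - 39)*4 = -70*4 = -280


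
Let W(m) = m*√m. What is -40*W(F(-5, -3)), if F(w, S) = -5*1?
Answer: 200*I*√5 ≈ 447.21*I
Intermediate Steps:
F(w, S) = -5
W(m) = m^(3/2)
-40*W(F(-5, -3)) = -(-200)*I*√5 = 200*I*√5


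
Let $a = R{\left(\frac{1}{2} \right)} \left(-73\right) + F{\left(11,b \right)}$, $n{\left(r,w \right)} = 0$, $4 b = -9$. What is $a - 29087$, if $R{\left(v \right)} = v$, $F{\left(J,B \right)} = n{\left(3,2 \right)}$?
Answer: $- \frac{58247}{2} \approx -29124.0$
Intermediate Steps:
$b = - \frac{9}{4}$ ($b = \frac{1}{4} \left(-9\right) = - \frac{9}{4} \approx -2.25$)
$F{\left(J,B \right)} = 0$
$a = - \frac{73}{2}$ ($a = \frac{1}{2} \left(-73\right) + 0 = - \frac{73}{2} + 0 = - \frac{73}{2} \approx -36.5$)
$a - 29087 = - \frac{73}{2} - 29087 = - \frac{58247}{2}$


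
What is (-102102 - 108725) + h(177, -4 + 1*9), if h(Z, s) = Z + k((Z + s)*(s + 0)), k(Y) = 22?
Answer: -210628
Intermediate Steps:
h(Z, s) = 22 + Z (h(Z, s) = Z + 22 = 22 + Z)
(-102102 - 108725) + h(177, -4 + 1*9) = (-102102 - 108725) + (22 + 177) = -210827 + 199 = -210628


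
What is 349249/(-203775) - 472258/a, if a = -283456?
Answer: -1381175297/28880623200 ≈ -0.047824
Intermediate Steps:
349249/(-203775) - 472258/a = 349249/(-203775) - 472258/(-283456) = 349249*(-1/203775) - 472258*(-1/283456) = -349249/203775 + 236129/141728 = -1381175297/28880623200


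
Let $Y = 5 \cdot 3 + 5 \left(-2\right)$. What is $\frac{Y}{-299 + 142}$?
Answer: $- \frac{5}{157} \approx -0.031847$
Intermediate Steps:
$Y = 5$ ($Y = 15 - 10 = 5$)
$\frac{Y}{-299 + 142} = \frac{5}{-299 + 142} = \frac{5}{-157} = 5 \left(- \frac{1}{157}\right) = - \frac{5}{157}$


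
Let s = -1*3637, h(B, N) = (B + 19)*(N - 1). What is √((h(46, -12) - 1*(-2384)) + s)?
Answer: I*√2098 ≈ 45.804*I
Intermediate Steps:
h(B, N) = (-1 + N)*(19 + B) (h(B, N) = (19 + B)*(-1 + N) = (-1 + N)*(19 + B))
s = -3637
√((h(46, -12) - 1*(-2384)) + s) = √(((-19 - 1*46 + 19*(-12) + 46*(-12)) - 1*(-2384)) - 3637) = √(((-19 - 46 - 228 - 552) + 2384) - 3637) = √((-845 + 2384) - 3637) = √(1539 - 3637) = √(-2098) = I*√2098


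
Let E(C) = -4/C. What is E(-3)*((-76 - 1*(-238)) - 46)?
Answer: 464/3 ≈ 154.67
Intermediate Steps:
E(-3)*((-76 - 1*(-238)) - 46) = (-4/(-3))*((-76 - 1*(-238)) - 46) = (-4*(-1/3))*((-76 + 238) - 46) = 4*(162 - 46)/3 = (4/3)*116 = 464/3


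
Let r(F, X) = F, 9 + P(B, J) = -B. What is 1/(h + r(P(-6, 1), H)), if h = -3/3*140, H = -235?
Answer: -1/143 ≈ -0.0069930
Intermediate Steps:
P(B, J) = -9 - B
h = -140 (h = -3*⅓*140 = -1*140 = -140)
1/(h + r(P(-6, 1), H)) = 1/(-140 + (-9 - 1*(-6))) = 1/(-140 + (-9 + 6)) = 1/(-140 - 3) = 1/(-143) = -1/143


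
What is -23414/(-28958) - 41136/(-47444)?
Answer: 287758763/171735419 ≈ 1.6756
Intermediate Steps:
-23414/(-28958) - 41136/(-47444) = -23414*(-1/28958) - 41136*(-1/47444) = 11707/14479 + 10284/11861 = 287758763/171735419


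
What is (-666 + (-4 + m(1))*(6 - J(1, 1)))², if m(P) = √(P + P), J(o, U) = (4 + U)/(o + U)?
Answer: 924849/2 - 4760*√2 ≈ 4.5569e+5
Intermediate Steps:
J(o, U) = (4 + U)/(U + o)
m(P) = √2*√P (m(P) = √(2*P) = √2*√P)
(-666 + (-4 + m(1))*(6 - J(1, 1)))² = (-666 + (-4 + √2*√1)*(6 - (4 + 1)/(1 + 1)))² = (-666 + (-4 + √2*1)*(6 - 5/2))² = (-666 + (-4 + √2)*(6 - 5/2))² = (-666 + (-4 + √2)*(7/2))² = (-666 + (-14 + 7*√2/2))² = (-680 + 7*√2/2)²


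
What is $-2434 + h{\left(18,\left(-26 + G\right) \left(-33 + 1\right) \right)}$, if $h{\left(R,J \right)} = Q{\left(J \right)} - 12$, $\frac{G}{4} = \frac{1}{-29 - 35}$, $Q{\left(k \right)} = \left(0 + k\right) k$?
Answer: $693110$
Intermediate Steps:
$Q{\left(k \right)} = k^{2}$ ($Q{\left(k \right)} = k k = k^{2}$)
$G = - \frac{1}{16}$ ($G = \frac{4}{-29 - 35} = \frac{4}{-64} = 4 \left(- \frac{1}{64}\right) = - \frac{1}{16} \approx -0.0625$)
$h{\left(R,J \right)} = -12 + J^{2}$ ($h{\left(R,J \right)} = J^{2} - 12 = -12 + J^{2}$)
$-2434 + h{\left(18,\left(-26 + G\right) \left(-33 + 1\right) \right)} = -2434 - \left(12 - \left(\left(-26 - \frac{1}{16}\right) \left(-33 + 1\right)\right)^{2}\right) = -2434 - \left(12 - \left(\left(- \frac{417}{16}\right) \left(-32\right)\right)^{2}\right) = -2434 - \left(12 - 834^{2}\right) = -2434 + \left(-12 + 695556\right) = -2434 + 695544 = 693110$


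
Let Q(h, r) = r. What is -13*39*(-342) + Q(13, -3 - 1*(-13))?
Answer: 173404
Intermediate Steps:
-13*39*(-342) + Q(13, -3 - 1*(-13)) = -13*39*(-342) + (-3 - 1*(-13)) = -507*(-342) + (-3 + 13) = 173394 + 10 = 173404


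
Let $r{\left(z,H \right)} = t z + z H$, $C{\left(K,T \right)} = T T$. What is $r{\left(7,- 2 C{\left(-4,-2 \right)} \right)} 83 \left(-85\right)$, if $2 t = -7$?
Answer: $\frac{1135855}{2} \approx 5.6793 \cdot 10^{5}$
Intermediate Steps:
$t = - \frac{7}{2}$ ($t = \frac{1}{2} \left(-7\right) = - \frac{7}{2} \approx -3.5$)
$C{\left(K,T \right)} = T^{2}$
$r{\left(z,H \right)} = - \frac{7 z}{2} + H z$ ($r{\left(z,H \right)} = - \frac{7 z}{2} + z H = - \frac{7 z}{2} + H z$)
$r{\left(7,- 2 C{\left(-4,-2 \right)} \right)} 83 \left(-85\right) = \frac{1}{2} \cdot 7 \left(-7 + 2 \left(- 2 \left(-2\right)^{2}\right)\right) 83 \left(-85\right) = \frac{1}{2} \cdot 7 \left(-7 + 2 \left(\left(-2\right) 4\right)\right) 83 \left(-85\right) = \frac{1}{2} \cdot 7 \left(-7 + 2 \left(-8\right)\right) 83 \left(-85\right) = \frac{1}{2} \cdot 7 \left(-7 - 16\right) 83 \left(-85\right) = \frac{1}{2} \cdot 7 \left(-23\right) 83 \left(-85\right) = \left(- \frac{161}{2}\right) 83 \left(-85\right) = \left(- \frac{13363}{2}\right) \left(-85\right) = \frac{1135855}{2}$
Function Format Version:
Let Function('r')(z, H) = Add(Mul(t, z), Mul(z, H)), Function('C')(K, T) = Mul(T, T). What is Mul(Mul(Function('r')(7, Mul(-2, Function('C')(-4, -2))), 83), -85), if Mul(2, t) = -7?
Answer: Rational(1135855, 2) ≈ 5.6793e+5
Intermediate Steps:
t = Rational(-7, 2) (t = Mul(Rational(1, 2), -7) = Rational(-7, 2) ≈ -3.5000)
Function('C')(K, T) = Pow(T, 2)
Function('r')(z, H) = Add(Mul(Rational(-7, 2), z), Mul(H, z)) (Function('r')(z, H) = Add(Mul(Rational(-7, 2), z), Mul(z, H)) = Add(Mul(Rational(-7, 2), z), Mul(H, z)))
Mul(Mul(Function('r')(7, Mul(-2, Function('C')(-4, -2))), 83), -85) = Mul(Mul(Mul(Rational(1, 2), 7, Add(-7, Mul(2, Mul(-2, Pow(-2, 2))))), 83), -85) = Mul(Mul(Mul(Rational(1, 2), 7, Add(-7, Mul(2, Mul(-2, 4)))), 83), -85) = Mul(Mul(Mul(Rational(1, 2), 7, Add(-7, Mul(2, -8))), 83), -85) = Mul(Mul(Mul(Rational(1, 2), 7, Add(-7, -16)), 83), -85) = Mul(Mul(Mul(Rational(1, 2), 7, -23), 83), -85) = Mul(Mul(Rational(-161, 2), 83), -85) = Mul(Rational(-13363, 2), -85) = Rational(1135855, 2)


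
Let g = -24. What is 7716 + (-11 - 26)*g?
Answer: 8604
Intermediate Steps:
7716 + (-11 - 26)*g = 7716 + (-11 - 26)*(-24) = 7716 - 37*(-24) = 7716 + 888 = 8604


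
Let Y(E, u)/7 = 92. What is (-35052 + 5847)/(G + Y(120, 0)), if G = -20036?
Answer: 9735/6464 ≈ 1.5060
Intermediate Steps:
Y(E, u) = 644 (Y(E, u) = 7*92 = 644)
(-35052 + 5847)/(G + Y(120, 0)) = (-35052 + 5847)/(-20036 + 644) = -29205/(-19392) = -29205*(-1/19392) = 9735/6464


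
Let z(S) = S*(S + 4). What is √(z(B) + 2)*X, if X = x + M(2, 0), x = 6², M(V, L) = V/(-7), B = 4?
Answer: 250*√34/7 ≈ 208.25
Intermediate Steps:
M(V, L) = -V/7 (M(V, L) = V*(-⅐) = -V/7)
z(S) = S*(4 + S)
x = 36
X = 250/7 (X = 36 - ⅐*2 = 36 - 2/7 = 250/7 ≈ 35.714)
√(z(B) + 2)*X = √(4*(4 + 4) + 2)*(250/7) = √(4*8 + 2)*(250/7) = √(32 + 2)*(250/7) = √34*(250/7) = 250*√34/7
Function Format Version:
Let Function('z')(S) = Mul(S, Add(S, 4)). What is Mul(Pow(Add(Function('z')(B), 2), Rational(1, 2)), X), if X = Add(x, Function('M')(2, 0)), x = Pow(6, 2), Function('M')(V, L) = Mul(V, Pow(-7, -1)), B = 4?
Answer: Mul(Rational(250, 7), Pow(34, Rational(1, 2))) ≈ 208.25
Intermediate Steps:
Function('M')(V, L) = Mul(Rational(-1, 7), V) (Function('M')(V, L) = Mul(V, Rational(-1, 7)) = Mul(Rational(-1, 7), V))
Function('z')(S) = Mul(S, Add(4, S))
x = 36
X = Rational(250, 7) (X = Add(36, Mul(Rational(-1, 7), 2)) = Add(36, Rational(-2, 7)) = Rational(250, 7) ≈ 35.714)
Mul(Pow(Add(Function('z')(B), 2), Rational(1, 2)), X) = Mul(Pow(Add(Mul(4, Add(4, 4)), 2), Rational(1, 2)), Rational(250, 7)) = Mul(Pow(Add(Mul(4, 8), 2), Rational(1, 2)), Rational(250, 7)) = Mul(Pow(Add(32, 2), Rational(1, 2)), Rational(250, 7)) = Mul(Pow(34, Rational(1, 2)), Rational(250, 7)) = Mul(Rational(250, 7), Pow(34, Rational(1, 2)))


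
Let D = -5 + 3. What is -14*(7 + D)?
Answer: -70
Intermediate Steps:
D = -2
-14*(7 + D) = -14*(7 - 2) = -14*5 = -70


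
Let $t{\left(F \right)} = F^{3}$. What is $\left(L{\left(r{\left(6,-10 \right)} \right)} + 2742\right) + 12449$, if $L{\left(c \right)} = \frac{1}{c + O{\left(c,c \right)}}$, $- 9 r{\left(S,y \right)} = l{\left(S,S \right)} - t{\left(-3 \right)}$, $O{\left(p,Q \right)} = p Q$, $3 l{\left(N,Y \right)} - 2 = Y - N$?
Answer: $\frac{70608497}{4648} \approx 15191.0$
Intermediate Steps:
$l{\left(N,Y \right)} = \frac{2}{3} - \frac{N}{3} + \frac{Y}{3}$ ($l{\left(N,Y \right)} = \frac{2}{3} + \frac{Y - N}{3} = \frac{2}{3} - \left(- \frac{Y}{3} + \frac{N}{3}\right) = \frac{2}{3} - \frac{N}{3} + \frac{Y}{3}$)
$O{\left(p,Q \right)} = Q p$
$r{\left(S,y \right)} = - \frac{83}{27}$ ($r{\left(S,y \right)} = - \frac{\left(\frac{2}{3} - \frac{S}{3} + \frac{S}{3}\right) - \left(-3\right)^{3}}{9} = - \frac{\frac{2}{3} - -27}{9} = - \frac{\frac{2}{3} + 27}{9} = \left(- \frac{1}{9}\right) \frac{83}{3} = - \frac{83}{27}$)
$L{\left(c \right)} = \frac{1}{c + c^{2}}$ ($L{\left(c \right)} = \frac{1}{c + c c} = \frac{1}{c + c^{2}}$)
$\left(L{\left(r{\left(6,-10 \right)} \right)} + 2742\right) + 12449 = \left(\frac{1}{\left(- \frac{83}{27}\right) \left(1 - \frac{83}{27}\right)} + 2742\right) + 12449 = \left(- \frac{27}{83 \left(- \frac{56}{27}\right)} + 2742\right) + 12449 = \left(\left(- \frac{27}{83}\right) \left(- \frac{27}{56}\right) + 2742\right) + 12449 = \left(\frac{729}{4648} + 2742\right) + 12449 = \frac{12745545}{4648} + 12449 = \frac{70608497}{4648}$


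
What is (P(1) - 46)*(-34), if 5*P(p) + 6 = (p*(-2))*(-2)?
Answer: 7888/5 ≈ 1577.6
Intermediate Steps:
P(p) = -6/5 + 4*p/5 (P(p) = -6/5 + ((p*(-2))*(-2))/5 = -6/5 + (-2*p*(-2))/5 = -6/5 + (4*p)/5 = -6/5 + 4*p/5)
(P(1) - 46)*(-34) = ((-6/5 + (4/5)*1) - 46)*(-34) = ((-6/5 + 4/5) - 46)*(-34) = (-2/5 - 46)*(-34) = -232/5*(-34) = 7888/5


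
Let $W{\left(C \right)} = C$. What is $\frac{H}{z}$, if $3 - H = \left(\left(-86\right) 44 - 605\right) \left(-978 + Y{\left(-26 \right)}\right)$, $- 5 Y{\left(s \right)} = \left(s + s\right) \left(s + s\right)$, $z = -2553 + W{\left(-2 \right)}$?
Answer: $\frac{33330051}{12775} \approx 2609.0$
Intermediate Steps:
$z = -2555$ ($z = -2553 - 2 = -2555$)
$Y{\left(s \right)} = - \frac{4 s^{2}}{5}$ ($Y{\left(s \right)} = - \frac{\left(s + s\right) \left(s + s\right)}{5} = - \frac{2 s 2 s}{5} = - \frac{4 s^{2}}{5}$)
$H = - \frac{33330051}{5}$ ($H = 3 - \left(\left(-86\right) 44 - 605\right) \left(-978 - \frac{4 \left(-26\right)^{2}}{5}\right) = 3 - \left(-3784 - 605\right) \left(-978 - \frac{2704}{5}\right) = 3 - - 4389 \left(-978 - \frac{2704}{5}\right) = 3 - \left(-4389\right) \left(- \frac{7594}{5}\right) = 3 - \frac{33330066}{5} = - \frac{33330051}{5} \approx -6.666 \cdot 10^{6}$)
$\frac{H}{z} = - \frac{33330051}{5 \left(-2555\right)} = \left(- \frac{33330051}{5}\right) \left(- \frac{1}{2555}\right) = \frac{33330051}{12775}$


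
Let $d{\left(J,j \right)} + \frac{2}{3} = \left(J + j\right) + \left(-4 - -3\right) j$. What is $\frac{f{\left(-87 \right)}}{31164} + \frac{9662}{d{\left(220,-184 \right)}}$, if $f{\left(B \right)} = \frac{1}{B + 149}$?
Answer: $\frac{4000415879}{90811896} \approx 44.052$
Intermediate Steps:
$d{\left(J,j \right)} = - \frac{2}{3} + J$ ($d{\left(J,j \right)} = - \frac{2}{3} + \left(\left(J + j\right) + \left(-4 - -3\right) j\right) = - \frac{2}{3} + \left(\left(J + j\right) + \left(-4 + 3\right) j\right) = - \frac{2}{3} + \left(\left(J + j\right) - j\right) = - \frac{2}{3} + J$)
$f{\left(B \right)} = \frac{1}{149 + B}$
$\frac{f{\left(-87 \right)}}{31164} + \frac{9662}{d{\left(220,-184 \right)}} = \frac{1}{\left(149 - 87\right) 31164} + \frac{9662}{- \frac{2}{3} + 220} = \frac{1}{62} \cdot \frac{1}{31164} + \frac{9662}{\frac{658}{3}} = \frac{1}{62} \cdot \frac{1}{31164} + 9662 \cdot \frac{3}{658} = \frac{1}{1932168} + \frac{14493}{329} = \frac{4000415879}{90811896}$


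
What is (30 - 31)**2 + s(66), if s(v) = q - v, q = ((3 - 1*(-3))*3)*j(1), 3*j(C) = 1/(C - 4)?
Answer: -67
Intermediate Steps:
j(C) = 1/(3*(-4 + C)) (j(C) = 1/(3*(C - 4)) = 1/(3*(-4 + C)))
q = -2 (q = ((3 - 1*(-3))*3)*(1/(3*(-4 + 1))) = ((3 + 3)*3)*((1/3)/(-3)) = (6*3)*((1/3)*(-1/3)) = 18*(-1/9) = -2)
s(v) = -2 - v
(30 - 31)**2 + s(66) = (30 - 31)**2 + (-2 - 1*66) = (-1)**2 + (-2 - 66) = 1 - 68 = -67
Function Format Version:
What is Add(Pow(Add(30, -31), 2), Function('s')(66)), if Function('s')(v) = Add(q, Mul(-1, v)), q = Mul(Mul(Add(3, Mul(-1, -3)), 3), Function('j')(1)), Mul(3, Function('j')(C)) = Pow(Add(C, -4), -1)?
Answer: -67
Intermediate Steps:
Function('j')(C) = Mul(Rational(1, 3), Pow(Add(-4, C), -1)) (Function('j')(C) = Mul(Rational(1, 3), Pow(Add(C, -4), -1)) = Mul(Rational(1, 3), Pow(Add(-4, C), -1)))
q = -2 (q = Mul(Mul(Add(3, Mul(-1, -3)), 3), Mul(Rational(1, 3), Pow(Add(-4, 1), -1))) = Mul(Mul(Add(3, 3), 3), Mul(Rational(1, 3), Pow(-3, -1))) = Mul(Mul(6, 3), Mul(Rational(1, 3), Rational(-1, 3))) = Mul(18, Rational(-1, 9)) = -2)
Function('s')(v) = Add(-2, Mul(-1, v))
Add(Pow(Add(30, -31), 2), Function('s')(66)) = Add(Pow(Add(30, -31), 2), Add(-2, Mul(-1, 66))) = Add(Pow(-1, 2), Add(-2, -66)) = Add(1, -68) = -67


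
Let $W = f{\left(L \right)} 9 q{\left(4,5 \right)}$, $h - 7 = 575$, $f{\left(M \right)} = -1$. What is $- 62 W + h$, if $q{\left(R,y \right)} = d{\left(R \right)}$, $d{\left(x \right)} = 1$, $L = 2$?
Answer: $1140$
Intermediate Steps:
$h = 582$ ($h = 7 + 575 = 582$)
$q{\left(R,y \right)} = 1$
$W = -9$ ($W = \left(-1\right) 9 \cdot 1 = \left(-9\right) 1 = -9$)
$- 62 W + h = \left(-62\right) \left(-9\right) + 582 = 558 + 582 = 1140$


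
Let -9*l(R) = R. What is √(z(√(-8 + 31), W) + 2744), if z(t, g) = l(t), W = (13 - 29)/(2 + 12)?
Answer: √(24696 - √23)/3 ≈ 52.378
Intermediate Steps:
l(R) = -R/9
W = -8/7 (W = -16/14 = -16*1/14 = -8/7 ≈ -1.1429)
z(t, g) = -t/9
√(z(√(-8 + 31), W) + 2744) = √(-√(-8 + 31)/9 + 2744) = √(-√23/9 + 2744) = √(2744 - √23/9)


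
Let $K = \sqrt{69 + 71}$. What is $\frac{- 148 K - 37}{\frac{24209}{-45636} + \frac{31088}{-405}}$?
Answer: $\frac{227951820}{476178871} + \frac{1823614560 \sqrt{35}}{476178871} \approx 23.135$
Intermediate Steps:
$K = 2 \sqrt{35}$ ($K = \sqrt{140} = 2 \sqrt{35} \approx 11.832$)
$\frac{- 148 K - 37}{\frac{24209}{-45636} + \frac{31088}{-405}} = \frac{- 148 \cdot 2 \sqrt{35} - 37}{\frac{24209}{-45636} + \frac{31088}{-405}} = \frac{- 296 \sqrt{35} - 37}{24209 \left(- \frac{1}{45636}\right) + 31088 \left(- \frac{1}{405}\right)} = \frac{-37 - 296 \sqrt{35}}{- \frac{24209}{45636} - \frac{31088}{405}} = \frac{-37 - 296 \sqrt{35}}{- \frac{476178871}{6160860}} = \left(-37 - 296 \sqrt{35}\right) \left(- \frac{6160860}{476178871}\right) = \frac{227951820}{476178871} + \frac{1823614560 \sqrt{35}}{476178871}$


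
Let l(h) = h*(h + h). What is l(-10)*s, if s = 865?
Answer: 173000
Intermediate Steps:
l(h) = 2*h² (l(h) = h*(2*h) = 2*h²)
l(-10)*s = (2*(-10)²)*865 = (2*100)*865 = 200*865 = 173000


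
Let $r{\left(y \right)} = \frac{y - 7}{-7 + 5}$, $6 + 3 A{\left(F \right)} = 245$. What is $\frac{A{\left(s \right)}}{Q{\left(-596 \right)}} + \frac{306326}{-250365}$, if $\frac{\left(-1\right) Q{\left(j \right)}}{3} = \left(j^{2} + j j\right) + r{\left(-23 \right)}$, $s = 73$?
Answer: $- \frac{652905108911}{533613189465} \approx -1.2236$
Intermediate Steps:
$A{\left(F \right)} = \frac{239}{3}$ ($A{\left(F \right)} = -2 + \frac{1}{3} \cdot 245 = -2 + \frac{245}{3} = \frac{239}{3}$)
$r{\left(y \right)} = \frac{7}{2} - \frac{y}{2}$ ($r{\left(y \right)} = \frac{-7 + y}{-2} = \left(-7 + y\right) \left(- \frac{1}{2}\right) = \frac{7}{2} - \frac{y}{2}$)
$Q{\left(j \right)} = -45 - 6 j^{2}$ ($Q{\left(j \right)} = - 3 \left(\left(j^{2} + j j\right) + \left(\frac{7}{2} - - \frac{23}{2}\right)\right) = - 3 \left(\left(j^{2} + j^{2}\right) + \left(\frac{7}{2} + \frac{23}{2}\right)\right) = - 3 \left(2 j^{2} + 15\right) = - 3 \left(15 + 2 j^{2}\right) = -45 - 6 j^{2}$)
$\frac{A{\left(s \right)}}{Q{\left(-596 \right)}} + \frac{306326}{-250365} = \frac{239}{3 \left(-45 - 6 \left(-596\right)^{2}\right)} + \frac{306326}{-250365} = \frac{239}{3 \left(-45 - 2131296\right)} + 306326 \left(- \frac{1}{250365}\right) = \frac{239}{3 \left(-45 - 2131296\right)} - \frac{306326}{250365} = \frac{239}{3 \left(-2131341\right)} - \frac{306326}{250365} = \frac{239}{3} \left(- \frac{1}{2131341}\right) - \frac{306326}{250365} = - \frac{239}{6394023} - \frac{306326}{250365} = - \frac{652905108911}{533613189465}$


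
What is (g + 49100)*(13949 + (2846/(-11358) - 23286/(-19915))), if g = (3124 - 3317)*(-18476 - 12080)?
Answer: 1042403955131837168/12566365 ≈ 8.2952e+10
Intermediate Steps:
g = 5897308 (g = -193*(-30556) = 5897308)
(g + 49100)*(13949 + (2846/(-11358) - 23286/(-19915))) = (5897308 + 49100)*(13949 + (2846/(-11358) - 23286/(-19915))) = 5946408*(13949 + (2846*(-1/11358) - 23286*(-1/19915))) = 5946408*(13949 + (-1423/5679 + 23286/19915)) = 5946408*(13949 + 103902149/113097285) = 5946408*(1577697930614/113097285) = 1042403955131837168/12566365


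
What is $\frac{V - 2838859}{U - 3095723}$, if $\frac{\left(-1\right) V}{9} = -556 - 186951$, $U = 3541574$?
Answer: $- \frac{1151296}{445851} \approx -2.5822$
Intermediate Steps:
$V = 1687563$ ($V = - 9 \left(-556 - 186951\right) = \left(-9\right) \left(-187507\right) = 1687563$)
$\frac{V - 2838859}{U - 3095723} = \frac{1687563 - 2838859}{3541574 - 3095723} = - \frac{1151296}{445851}$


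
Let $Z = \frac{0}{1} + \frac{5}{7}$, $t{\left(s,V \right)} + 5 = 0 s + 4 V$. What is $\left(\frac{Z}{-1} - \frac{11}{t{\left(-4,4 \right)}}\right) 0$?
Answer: $0$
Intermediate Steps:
$t{\left(s,V \right)} = -5 + 4 V$ ($t{\left(s,V \right)} = -5 + \left(0 s + 4 V\right) = -5 + \left(0 + 4 V\right) = -5 + 4 V$)
$Z = \frac{5}{7}$ ($Z = 0 \cdot 1 + 5 \cdot \frac{1}{7} = 0 + \frac{5}{7} = \frac{5}{7} \approx 0.71429$)
$\left(\frac{Z}{-1} - \frac{11}{t{\left(-4,4 \right)}}\right) 0 = \left(\frac{5}{7 \left(-1\right)} - \frac{11}{-5 + 4 \cdot 4}\right) 0 = \left(\frac{5}{7} \left(-1\right) - \frac{11}{-5 + 16}\right) 0 = \left(- \frac{5}{7} - \frac{11}{11}\right) 0 = \left(- \frac{5}{7} - 1\right) 0 = \left(- \frac{12}{7}\right) 0 = 0$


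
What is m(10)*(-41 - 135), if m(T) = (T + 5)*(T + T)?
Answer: -52800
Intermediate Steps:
m(T) = 2*T*(5 + T) (m(T) = (5 + T)*(2*T) = 2*T*(5 + T))
m(10)*(-41 - 135) = (2*10*(5 + 10))*(-41 - 135) = (2*10*15)*(-176) = 300*(-176) = -52800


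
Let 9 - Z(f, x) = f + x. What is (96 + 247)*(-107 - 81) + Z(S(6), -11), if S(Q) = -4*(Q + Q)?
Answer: -64416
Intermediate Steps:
S(Q) = -8*Q
Z(f, x) = 9 - f - x (Z(f, x) = 9 - (f + x) = 9 + (-f - x) = 9 - f - x)
(96 + 247)*(-107 - 81) + Z(S(6), -11) = (96 + 247)*(-107 - 81) + (9 - (-8)*6 - 1*(-11)) = 343*(-188) + (9 - 1*(-48) + 11) = -64484 + (9 + 48 + 11) = -64484 + 68 = -64416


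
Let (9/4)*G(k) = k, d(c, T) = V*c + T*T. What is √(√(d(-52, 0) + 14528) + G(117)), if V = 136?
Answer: 2*√(13 + √466) ≈ 11.762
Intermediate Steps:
d(c, T) = T² + 136*c (d(c, T) = 136*c + T*T = 136*c + T² = T² + 136*c)
G(k) = 4*k/9
√(√(d(-52, 0) + 14528) + G(117)) = √(√((0² + 136*(-52)) + 14528) + (4/9)*117) = √(√((0 - 7072) + 14528) + 52) = √(√(-7072 + 14528) + 52) = √(√7456 + 52) = √(4*√466 + 52) = √(52 + 4*√466)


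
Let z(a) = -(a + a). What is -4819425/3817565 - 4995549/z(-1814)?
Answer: -3817663578417/2770025164 ≈ -1378.2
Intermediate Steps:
z(a) = -2*a
-4819425/3817565 - 4995549/z(-1814) = -4819425/3817565 - 4995549/((-2*(-1814))) = -4819425*1/3817565 - 4995549/3628 = -963885/763513 - 4995549*1/3628 = -963885/763513 - 4995549/3628 = -3817663578417/2770025164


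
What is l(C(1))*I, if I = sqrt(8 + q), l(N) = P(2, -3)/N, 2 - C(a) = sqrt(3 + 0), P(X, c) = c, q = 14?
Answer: -6*sqrt(22) - 3*sqrt(66) ≈ -52.515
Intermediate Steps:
C(a) = 2 - sqrt(3) (C(a) = 2 - sqrt(3 + 0) = 2 - sqrt(3))
l(N) = -3/N
I = sqrt(22) (I = sqrt(8 + 14) = sqrt(22) ≈ 4.6904)
l(C(1))*I = (-3/(2 - sqrt(3)))*sqrt(22) = -3*sqrt(22)/(2 - sqrt(3))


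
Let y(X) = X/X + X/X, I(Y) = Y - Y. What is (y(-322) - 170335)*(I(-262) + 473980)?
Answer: -80734435340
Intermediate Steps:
I(Y) = 0
y(X) = 2 (y(X) = 1 + 1 = 2)
(y(-322) - 170335)*(I(-262) + 473980) = (2 - 170335)*(0 + 473980) = -170333*473980 = -80734435340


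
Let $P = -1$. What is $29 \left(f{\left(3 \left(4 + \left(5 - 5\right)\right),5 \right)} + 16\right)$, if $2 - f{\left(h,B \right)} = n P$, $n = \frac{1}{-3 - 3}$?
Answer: $\frac{3103}{6} \approx 517.17$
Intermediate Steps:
$n = - \frac{1}{6}$ ($n = \frac{1}{-6} = - \frac{1}{6} \approx -0.16667$)
$f{\left(h,B \right)} = \frac{11}{6}$ ($f{\left(h,B \right)} = 2 - \left(- \frac{1}{6}\right) \left(-1\right) = 2 - \frac{1}{6} = \frac{11}{6}$)
$29 \left(f{\left(3 \left(4 + \left(5 - 5\right)\right),5 \right)} + 16\right) = 29 \left(\frac{11}{6} + 16\right) = 29 \cdot \frac{107}{6} = \frac{3103}{6}$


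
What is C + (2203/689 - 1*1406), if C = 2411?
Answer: 694648/689 ≈ 1008.2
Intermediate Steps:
C + (2203/689 - 1*1406) = 2411 + (2203/689 - 1*1406) = 2411 + (2203*(1/689) - 1406) = 2411 + (2203/689 - 1406) = 2411 - 966531/689 = 694648/689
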